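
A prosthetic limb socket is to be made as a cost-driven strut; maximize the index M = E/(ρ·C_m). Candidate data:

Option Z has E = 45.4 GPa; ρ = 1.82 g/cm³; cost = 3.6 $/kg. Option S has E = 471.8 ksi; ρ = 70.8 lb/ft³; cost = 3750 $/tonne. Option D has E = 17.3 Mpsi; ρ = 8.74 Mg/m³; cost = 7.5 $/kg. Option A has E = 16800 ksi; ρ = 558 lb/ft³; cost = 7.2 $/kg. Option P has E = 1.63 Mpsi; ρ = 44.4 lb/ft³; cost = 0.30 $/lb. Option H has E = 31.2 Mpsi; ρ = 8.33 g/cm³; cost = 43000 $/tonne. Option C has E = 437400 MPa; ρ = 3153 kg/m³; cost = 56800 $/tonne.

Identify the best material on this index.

Putting every candidate on a common basis:
  option Z: E = 45.40 GPa, ρ = 1820 kg/m³, cost = 3.600 $/kg
  option S: E = 3.253 GPa, ρ = 1134 kg/m³, cost = 3.750 $/kg
  option D: E = 119.3 GPa, ρ = 8740 kg/m³, cost = 7.500 $/kg
  option A: E = 115.8 GPa, ρ = 8938 kg/m³, cost = 7.200 $/kg
  option P: E = 11.24 GPa, ρ = 711.2 kg/m³, cost = 0.6614 $/kg
  option H: E = 215.1 GPa, ρ = 8330 kg/m³, cost = 43.00 $/kg
  option C: E = 437.4 GPa, ρ = 3153 kg/m³, cost = 56.80 $/kg
  option P: M = 23.9 MN·m per $
  option Z: M = 6.93 MN·m per $
  option C: M = 2.44 MN·m per $
  option D: M = 1.82 MN·m per $
  option A: M = 1.80 MN·m per $
  option S: M = 0.765 MN·m per $
  option H: M = 0.601 MN·m per $
Option P ranks first.

option P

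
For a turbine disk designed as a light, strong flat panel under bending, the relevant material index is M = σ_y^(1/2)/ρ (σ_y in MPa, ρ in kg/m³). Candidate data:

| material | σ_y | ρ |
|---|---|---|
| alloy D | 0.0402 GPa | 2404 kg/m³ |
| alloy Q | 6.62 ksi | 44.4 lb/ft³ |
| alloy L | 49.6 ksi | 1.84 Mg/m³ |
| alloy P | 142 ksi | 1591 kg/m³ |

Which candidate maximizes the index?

alloy P

After converting to SI:
  alloy D: σ_y = 40.20 MPa, ρ = 2404 kg/m³
  alloy Q: σ_y = 45.64 MPa, ρ = 711.2 kg/m³
  alloy L: σ_y = 342.0 MPa, ρ = 1840 kg/m³
  alloy P: σ_y = 979.1 MPa, ρ = 1591 kg/m³
  alloy P: M = 19.7×10⁻³
  alloy L: M = 10.1×10⁻³
  alloy Q: M = 9.50×10⁻³
  alloy D: M = 2.64×10⁻³
Alloy P ranks first.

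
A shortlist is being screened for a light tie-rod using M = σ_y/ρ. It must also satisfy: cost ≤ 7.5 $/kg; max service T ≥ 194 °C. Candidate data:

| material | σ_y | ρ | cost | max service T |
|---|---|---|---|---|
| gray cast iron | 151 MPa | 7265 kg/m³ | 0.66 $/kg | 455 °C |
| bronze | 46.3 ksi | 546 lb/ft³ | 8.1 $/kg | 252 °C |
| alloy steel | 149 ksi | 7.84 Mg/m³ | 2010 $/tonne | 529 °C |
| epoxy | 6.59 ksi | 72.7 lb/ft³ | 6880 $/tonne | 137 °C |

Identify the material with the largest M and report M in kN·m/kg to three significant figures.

Screen on constraints: cost ≤ 7.5 $/kg; max service T ≥ 194 °C. Survivors: gray cast iron, alloy steel.
Convert each candidate to consistent units, then evaluate M:
  gray cast iron: σ_y = 151.0 MPa, ρ = 7265 kg/m³
  alloy steel: σ_y = 1027 MPa, ρ = 7840 kg/m³
  alloy steel: M = 131 kN·m/kg
  gray cast iron: M = 20.8 kN·m/kg
Alloy steel ranks first.

alloy steel, M = 131 kN·m/kg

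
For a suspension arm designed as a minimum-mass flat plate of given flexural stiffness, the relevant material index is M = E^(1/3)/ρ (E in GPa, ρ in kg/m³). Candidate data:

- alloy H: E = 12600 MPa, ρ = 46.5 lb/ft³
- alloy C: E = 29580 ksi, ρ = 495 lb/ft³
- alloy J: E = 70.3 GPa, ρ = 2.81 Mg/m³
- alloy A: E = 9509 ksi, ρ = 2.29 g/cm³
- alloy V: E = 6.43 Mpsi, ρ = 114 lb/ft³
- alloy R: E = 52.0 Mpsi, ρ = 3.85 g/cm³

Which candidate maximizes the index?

alloy H

Putting every candidate on a common basis:
  alloy H: E = 12.60 GPa, ρ = 744.9 kg/m³
  alloy C: E = 203.9 GPa, ρ = 7929 kg/m³
  alloy J: E = 70.30 GPa, ρ = 2810 kg/m³
  alloy A: E = 65.56 GPa, ρ = 2290 kg/m³
  alloy V: E = 44.33 GPa, ρ = 1826 kg/m³
  alloy R: E = 358.5 GPa, ρ = 3850 kg/m³
  alloy H: M = 3.12×10⁻³
  alloy V: M = 1.94×10⁻³
  alloy R: M = 1.85×10⁻³
  alloy A: M = 1.76×10⁻³
  alloy J: M = 1.47×10⁻³
  alloy C: M = 0.742×10⁻³
Alloy H ranks first.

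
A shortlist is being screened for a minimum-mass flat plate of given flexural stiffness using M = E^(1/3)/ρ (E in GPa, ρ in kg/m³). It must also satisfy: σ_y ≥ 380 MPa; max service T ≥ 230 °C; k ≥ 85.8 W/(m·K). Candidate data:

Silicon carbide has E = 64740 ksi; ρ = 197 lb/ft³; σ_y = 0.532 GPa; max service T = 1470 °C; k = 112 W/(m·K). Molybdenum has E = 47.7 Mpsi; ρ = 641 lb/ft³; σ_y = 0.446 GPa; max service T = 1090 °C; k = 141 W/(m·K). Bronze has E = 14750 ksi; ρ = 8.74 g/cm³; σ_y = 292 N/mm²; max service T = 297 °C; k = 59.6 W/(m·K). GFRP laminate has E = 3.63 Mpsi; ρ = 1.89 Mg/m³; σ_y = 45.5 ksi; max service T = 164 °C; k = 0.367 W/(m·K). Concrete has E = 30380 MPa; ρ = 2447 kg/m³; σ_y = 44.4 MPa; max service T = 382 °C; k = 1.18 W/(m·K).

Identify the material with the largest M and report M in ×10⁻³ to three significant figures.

Screen on constraints: σ_y ≥ 380 MPa; max service T ≥ 230 °C; k ≥ 85.8 W/(m·K). Survivors: silicon carbide, molybdenum.
In SI units:
  silicon carbide: E = 446.4 GPa, ρ = 3156 kg/m³
  molybdenum: E = 328.9 GPa, ρ = 10270 kg/m³
  silicon carbide: M = 2.42×10⁻³
  molybdenum: M = 0.672×10⁻³
Silicon carbide has the largest M.

silicon carbide, M = 2.42×10⁻³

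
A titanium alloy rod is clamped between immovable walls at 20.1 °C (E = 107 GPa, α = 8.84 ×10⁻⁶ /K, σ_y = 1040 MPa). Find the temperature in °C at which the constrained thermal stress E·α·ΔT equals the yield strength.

1120 °C

E·α·ΔT = 1040 MPa ⇒ ΔT = 1040 / (107.0×10³ × 8.84×10⁻⁶) = 1100 K.
T = 20.1 + 1100 = 1120 °C.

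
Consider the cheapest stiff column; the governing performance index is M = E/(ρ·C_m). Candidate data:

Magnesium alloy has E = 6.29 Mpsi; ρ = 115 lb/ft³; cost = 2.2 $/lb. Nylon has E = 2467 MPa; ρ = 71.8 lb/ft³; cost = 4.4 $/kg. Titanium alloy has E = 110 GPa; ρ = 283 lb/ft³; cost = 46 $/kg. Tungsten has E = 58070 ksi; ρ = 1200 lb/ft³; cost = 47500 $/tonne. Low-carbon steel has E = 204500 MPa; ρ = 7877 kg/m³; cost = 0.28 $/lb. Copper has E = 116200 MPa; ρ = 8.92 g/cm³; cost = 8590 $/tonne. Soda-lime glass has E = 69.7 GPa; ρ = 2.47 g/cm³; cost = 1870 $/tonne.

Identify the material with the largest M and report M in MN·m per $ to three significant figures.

Normalizing units and computing the index:
  magnesium alloy: E = 43.37 GPa, ρ = 1842 kg/m³, cost = 4.850 $/kg
  nylon: E = 2.467 GPa, ρ = 1150 kg/m³, cost = 4.400 $/kg
  titanium alloy: E = 110.0 GPa, ρ = 4533 kg/m³, cost = 46.00 $/kg
  tungsten: E = 400.4 GPa, ρ = 19220 kg/m³, cost = 47.50 $/kg
  low-carbon steel: E = 204.5 GPa, ρ = 7877 kg/m³, cost = 0.6173 $/kg
  copper: E = 116.2 GPa, ρ = 8920 kg/m³, cost = 8.590 $/kg
  soda-lime glass: E = 69.70 GPa, ρ = 2470 kg/m³, cost = 1.870 $/kg
  low-carbon steel: M = 42.1 MN·m per $
  soda-lime glass: M = 15.1 MN·m per $
  magnesium alloy: M = 4.85 MN·m per $
  copper: M = 1.52 MN·m per $
  titanium alloy: M = 0.528 MN·m per $
  nylon: M = 0.487 MN·m per $
  tungsten: M = 0.439 MN·m per $
Low-carbon steel ranks first.

low-carbon steel, M = 42.1 MN·m per $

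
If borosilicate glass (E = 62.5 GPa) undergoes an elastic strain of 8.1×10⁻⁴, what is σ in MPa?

σ = E·ε = 62500 MPa × 8.1×10⁻⁴ = 50.6 MPa.

50.6 MPa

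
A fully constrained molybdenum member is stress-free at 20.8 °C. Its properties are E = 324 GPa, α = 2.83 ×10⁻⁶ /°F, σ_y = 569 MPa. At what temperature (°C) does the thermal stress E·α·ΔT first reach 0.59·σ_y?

α = 2.83×10⁻⁶/°F × 9/5 = 5.09×10⁻⁶/K.
E·α·ΔT = 335.7 MPa ⇒ ΔT = 335.7 / (324.0×10³ × 5.09×10⁻⁶) = 203.4 K.
T = 20.8 + 203.4 = 224.2 °C.

224 °C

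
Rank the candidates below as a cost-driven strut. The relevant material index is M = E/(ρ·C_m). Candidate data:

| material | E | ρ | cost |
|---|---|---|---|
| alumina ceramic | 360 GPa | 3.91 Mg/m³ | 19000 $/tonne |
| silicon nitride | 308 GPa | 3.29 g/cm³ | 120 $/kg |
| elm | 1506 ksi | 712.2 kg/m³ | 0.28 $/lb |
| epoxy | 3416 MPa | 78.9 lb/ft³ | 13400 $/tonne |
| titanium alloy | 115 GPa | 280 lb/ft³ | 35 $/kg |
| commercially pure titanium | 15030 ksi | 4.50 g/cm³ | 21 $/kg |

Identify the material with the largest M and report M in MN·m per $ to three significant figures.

elm, M = 23.6 MN·m per $

Normalizing units and computing the index:
  alumina ceramic: E = 360.0 GPa, ρ = 3910 kg/m³, cost = 19.00 $/kg
  silicon nitride: E = 308.0 GPa, ρ = 3290 kg/m³, cost = 120.0 $/kg
  elm: E = 10.38 GPa, ρ = 712.2 kg/m³, cost = 0.6173 $/kg
  epoxy: E = 3.416 GPa, ρ = 1264 kg/m³, cost = 13.40 $/kg
  titanium alloy: E = 115.0 GPa, ρ = 4485 kg/m³, cost = 35.00 $/kg
  commercially pure titanium: E = 103.6 GPa, ρ = 4500 kg/m³, cost = 21.00 $/kg
  elm: M = 23.6 MN·m per $
  alumina ceramic: M = 4.85 MN·m per $
  commercially pure titanium: M = 1.10 MN·m per $
  silicon nitride: M = 0.780 MN·m per $
  titanium alloy: M = 0.733 MN·m per $
  epoxy: M = 0.202 MN·m per $
Highest index: elm.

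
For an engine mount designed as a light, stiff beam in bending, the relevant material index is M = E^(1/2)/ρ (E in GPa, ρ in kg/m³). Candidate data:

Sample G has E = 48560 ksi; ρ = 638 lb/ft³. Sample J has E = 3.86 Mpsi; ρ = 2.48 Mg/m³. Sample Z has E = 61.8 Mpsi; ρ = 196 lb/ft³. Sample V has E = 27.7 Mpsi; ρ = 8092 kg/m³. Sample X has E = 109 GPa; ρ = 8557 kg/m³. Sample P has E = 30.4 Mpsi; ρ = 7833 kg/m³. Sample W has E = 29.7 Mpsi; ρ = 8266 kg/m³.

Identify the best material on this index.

sample Z

Putting every candidate on a common basis:
  sample G: E = 334.8 GPa, ρ = 10220 kg/m³
  sample J: E = 26.61 GPa, ρ = 2480 kg/m³
  sample Z: E = 426.1 GPa, ρ = 3140 kg/m³
  sample V: E = 191.0 GPa, ρ = 8092 kg/m³
  sample X: E = 109.0 GPa, ρ = 8557 kg/m³
  sample P: E = 209.6 GPa, ρ = 7833 kg/m³
  sample W: E = 204.8 GPa, ρ = 8266 kg/m³
  sample Z: M = 6.57×10⁻³
  sample J: M = 2.08×10⁻³
  sample P: M = 1.85×10⁻³
  sample G: M = 1.79×10⁻³
  sample W: M = 1.73×10⁻³
  sample V: M = 1.71×10⁻³
  sample X: M = 1.22×10⁻³
Highest index: sample Z.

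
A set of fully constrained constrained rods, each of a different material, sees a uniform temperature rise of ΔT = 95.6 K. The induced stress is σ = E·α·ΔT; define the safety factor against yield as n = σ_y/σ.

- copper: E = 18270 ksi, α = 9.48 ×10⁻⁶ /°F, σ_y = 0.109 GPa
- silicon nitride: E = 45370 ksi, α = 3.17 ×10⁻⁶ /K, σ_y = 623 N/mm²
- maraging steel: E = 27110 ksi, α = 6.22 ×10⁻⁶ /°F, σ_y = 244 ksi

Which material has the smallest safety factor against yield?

copper

With everything in SI (GPa, ×10⁻⁶/K, MPa):
  copper: E = 126.0, α = 17.1, σ_y = 109.0 → σ = 205 MPa, n = 0.530
  silicon nitride: E = 312.8, α = 3.17, σ_y = 623.0 → σ = 94.8 MPa, n = 6.57
  maraging steel: E = 186.9, α = 11.2, σ_y = 1682 → σ = 200 MPa, n = 8.41
Smallest n: copper with n = 0.530.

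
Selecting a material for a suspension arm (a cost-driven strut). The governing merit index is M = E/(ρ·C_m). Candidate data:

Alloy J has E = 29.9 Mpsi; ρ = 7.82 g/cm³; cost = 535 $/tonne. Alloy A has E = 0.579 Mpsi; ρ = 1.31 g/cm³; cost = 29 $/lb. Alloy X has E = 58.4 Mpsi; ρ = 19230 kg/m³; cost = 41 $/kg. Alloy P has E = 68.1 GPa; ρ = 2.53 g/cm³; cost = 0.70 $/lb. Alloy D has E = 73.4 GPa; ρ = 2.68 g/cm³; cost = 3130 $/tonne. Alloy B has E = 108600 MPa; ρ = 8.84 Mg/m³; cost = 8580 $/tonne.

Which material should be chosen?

alloy J

After converting to SI:
  alloy J: E = 206.2 GPa, ρ = 7820 kg/m³, cost = 0.5350 $/kg
  alloy A: E = 3.992 GPa, ρ = 1310 kg/m³, cost = 63.93 $/kg
  alloy X: E = 402.7 GPa, ρ = 19230 kg/m³, cost = 41.00 $/kg
  alloy P: E = 68.10 GPa, ρ = 2530 kg/m³, cost = 1.543 $/kg
  alloy D: E = 73.40 GPa, ρ = 2680 kg/m³, cost = 3.130 $/kg
  alloy B: E = 108.6 GPa, ρ = 8840 kg/m³, cost = 8.580 $/kg
  alloy J: M = 49.3 MN·m per $
  alloy P: M = 17.4 MN·m per $
  alloy D: M = 8.75 MN·m per $
  alloy B: M = 1.43 MN·m per $
  alloy X: M = 0.511 MN·m per $
  alloy A: M = 0.0477 MN·m per $
Alloy J has the largest M.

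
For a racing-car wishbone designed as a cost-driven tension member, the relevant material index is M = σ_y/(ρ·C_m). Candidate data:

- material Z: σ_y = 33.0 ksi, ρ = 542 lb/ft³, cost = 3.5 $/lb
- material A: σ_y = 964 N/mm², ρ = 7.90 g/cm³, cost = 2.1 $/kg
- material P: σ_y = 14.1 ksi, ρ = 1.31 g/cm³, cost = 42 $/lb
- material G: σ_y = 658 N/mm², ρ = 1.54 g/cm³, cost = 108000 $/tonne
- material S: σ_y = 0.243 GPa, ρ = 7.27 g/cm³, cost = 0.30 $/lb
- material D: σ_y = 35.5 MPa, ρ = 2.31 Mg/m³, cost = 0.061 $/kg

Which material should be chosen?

material D

Convert each candidate to consistent units, then evaluate M:
  material Z: σ_y = 227.5 MPa, ρ = 8682 kg/m³, cost = 7.716 $/kg
  material A: σ_y = 964.0 MPa, ρ = 7900 kg/m³, cost = 2.100 $/kg
  material P: σ_y = 97.22 MPa, ρ = 1310 kg/m³, cost = 92.59 $/kg
  material G: σ_y = 658.0 MPa, ρ = 1540 kg/m³, cost = 108.0 $/kg
  material S: σ_y = 243.0 MPa, ρ = 7270 kg/m³, cost = 0.6614 $/kg
  material D: σ_y = 35.50 MPa, ρ = 2310 kg/m³, cost = 0.06100 $/kg
  material D: M = 252 kN·m per $
  material A: M = 58.1 kN·m per $
  material S: M = 50.5 kN·m per $
  material G: M = 3.96 kN·m per $
  material Z: M = 3.40 kN·m per $
  material P: M = 0.801 kN·m per $
The maximum is for material D.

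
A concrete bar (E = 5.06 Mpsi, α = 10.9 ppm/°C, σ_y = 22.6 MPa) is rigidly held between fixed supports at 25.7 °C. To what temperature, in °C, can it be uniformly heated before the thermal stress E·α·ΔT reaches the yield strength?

85.1 °C

E = 5.06 Mpsi = 34.89 GPa.
E·α·ΔT = 22.60 MPa ⇒ ΔT = 22.60 / (34.89×10³ × 10.9×10⁻⁶) = 59.43 K.
T = 25.7 + 59.43 = 85.13 °C.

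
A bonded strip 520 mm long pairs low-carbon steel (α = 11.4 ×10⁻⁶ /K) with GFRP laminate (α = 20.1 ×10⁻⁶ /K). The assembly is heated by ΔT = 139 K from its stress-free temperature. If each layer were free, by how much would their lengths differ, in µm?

629 µm

Δα = |11.4 − 20.1|×10⁻⁶/K = 8.70×10⁻⁶/K.
ΔL_mismatch = Δα·L·ΔT = 8.70×10⁻⁶ × 520.0 mm × 139.0 K = 629 µm.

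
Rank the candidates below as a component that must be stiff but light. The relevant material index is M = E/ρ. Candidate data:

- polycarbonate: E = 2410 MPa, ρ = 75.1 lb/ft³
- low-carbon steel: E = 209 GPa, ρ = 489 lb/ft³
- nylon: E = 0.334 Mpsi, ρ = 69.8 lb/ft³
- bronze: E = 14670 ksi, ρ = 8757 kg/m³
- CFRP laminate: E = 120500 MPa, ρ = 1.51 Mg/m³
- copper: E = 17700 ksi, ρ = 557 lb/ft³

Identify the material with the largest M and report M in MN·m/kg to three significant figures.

CFRP laminate, M = 79.8 MN·m/kg

After converting to SI:
  polycarbonate: E = 2.410 GPa, ρ = 1203 kg/m³
  low-carbon steel: E = 209.0 GPa, ρ = 7833 kg/m³
  nylon: E = 2.303 GPa, ρ = 1118 kg/m³
  bronze: E = 101.1 GPa, ρ = 8757 kg/m³
  CFRP laminate: E = 120.5 GPa, ρ = 1510 kg/m³
  copper: E = 122.0 GPa, ρ = 8922 kg/m³
  CFRP laminate: M = 79.8 MN·m/kg
  low-carbon steel: M = 26.7 MN·m/kg
  copper: M = 13.7 MN·m/kg
  bronze: M = 11.6 MN·m/kg
  nylon: M = 2.06 MN·m/kg
  polycarbonate: M = 2.00 MN·m/kg
CFRP laminate has the largest M.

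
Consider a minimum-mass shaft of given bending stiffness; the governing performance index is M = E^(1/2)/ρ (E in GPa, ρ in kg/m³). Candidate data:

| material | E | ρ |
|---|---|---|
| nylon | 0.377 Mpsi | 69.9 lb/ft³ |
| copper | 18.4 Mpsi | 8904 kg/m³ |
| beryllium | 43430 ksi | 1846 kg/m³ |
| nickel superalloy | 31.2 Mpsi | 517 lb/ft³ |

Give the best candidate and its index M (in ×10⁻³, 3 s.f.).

beryllium, M = 9.37×10⁻³

Putting every candidate on a common basis:
  nylon: E = 2.599 GPa, ρ = 1120 kg/m³
  copper: E = 126.9 GPa, ρ = 8904 kg/m³
  beryllium: E = 299.4 GPa, ρ = 1846 kg/m³
  nickel superalloy: E = 215.1 GPa, ρ = 8282 kg/m³
  beryllium: M = 9.37×10⁻³
  nickel superalloy: M = 1.77×10⁻³
  nylon: M = 1.44×10⁻³
  copper: M = 1.26×10⁻³
Beryllium ranks first.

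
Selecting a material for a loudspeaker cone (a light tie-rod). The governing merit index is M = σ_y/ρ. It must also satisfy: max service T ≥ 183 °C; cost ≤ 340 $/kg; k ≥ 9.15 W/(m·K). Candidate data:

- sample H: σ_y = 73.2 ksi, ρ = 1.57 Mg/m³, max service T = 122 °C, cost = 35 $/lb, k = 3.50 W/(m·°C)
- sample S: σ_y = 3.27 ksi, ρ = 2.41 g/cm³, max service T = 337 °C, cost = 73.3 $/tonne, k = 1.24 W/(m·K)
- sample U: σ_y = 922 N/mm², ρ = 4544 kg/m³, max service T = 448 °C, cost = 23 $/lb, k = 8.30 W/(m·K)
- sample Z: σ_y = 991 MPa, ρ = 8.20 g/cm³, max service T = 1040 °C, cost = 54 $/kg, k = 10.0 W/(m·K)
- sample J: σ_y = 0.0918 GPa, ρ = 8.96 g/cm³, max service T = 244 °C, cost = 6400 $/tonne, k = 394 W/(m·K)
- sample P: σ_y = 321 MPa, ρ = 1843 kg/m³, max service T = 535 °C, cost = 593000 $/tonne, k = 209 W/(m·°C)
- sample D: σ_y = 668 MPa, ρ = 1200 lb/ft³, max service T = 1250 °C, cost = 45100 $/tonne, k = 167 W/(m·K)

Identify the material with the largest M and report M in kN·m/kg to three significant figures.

Screen on constraints: max service T ≥ 183 °C; cost ≤ 340 $/kg; k ≥ 9.15 W/(m·K). Survivors: sample Z, sample J, sample D.
Convert each candidate to consistent units, then evaluate M:
  sample Z: σ_y = 991.0 MPa, ρ = 8200 kg/m³
  sample J: σ_y = 91.80 MPa, ρ = 8960 kg/m³
  sample D: σ_y = 668.0 MPa, ρ = 19220 kg/m³
  sample Z: M = 121 kN·m/kg
  sample D: M = 34.8 kN·m/kg
  sample J: M = 10.2 kN·m/kg
Sample Z has the largest M.

sample Z, M = 121 kN·m/kg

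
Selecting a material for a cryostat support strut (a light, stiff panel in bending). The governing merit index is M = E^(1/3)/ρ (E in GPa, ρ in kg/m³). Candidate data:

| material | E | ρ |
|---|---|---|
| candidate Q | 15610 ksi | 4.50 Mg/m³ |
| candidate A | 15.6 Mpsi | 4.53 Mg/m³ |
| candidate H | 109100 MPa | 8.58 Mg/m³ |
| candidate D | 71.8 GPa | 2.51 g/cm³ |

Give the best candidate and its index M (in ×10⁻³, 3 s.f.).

Putting every candidate on a common basis:
  candidate Q: E = 107.6 GPa, ρ = 4500 kg/m³
  candidate A: E = 107.6 GPa, ρ = 4530 kg/m³
  candidate H: E = 109.1 GPa, ρ = 8580 kg/m³
  candidate D: E = 71.80 GPa, ρ = 2510 kg/m³
  candidate D: M = 1.66×10⁻³
  candidate Q: M = 1.06×10⁻³
  candidate A: M = 1.05×10⁻³
  candidate H: M = 0.557×10⁻³
The maximum is for candidate D.

candidate D, M = 1.66×10⁻³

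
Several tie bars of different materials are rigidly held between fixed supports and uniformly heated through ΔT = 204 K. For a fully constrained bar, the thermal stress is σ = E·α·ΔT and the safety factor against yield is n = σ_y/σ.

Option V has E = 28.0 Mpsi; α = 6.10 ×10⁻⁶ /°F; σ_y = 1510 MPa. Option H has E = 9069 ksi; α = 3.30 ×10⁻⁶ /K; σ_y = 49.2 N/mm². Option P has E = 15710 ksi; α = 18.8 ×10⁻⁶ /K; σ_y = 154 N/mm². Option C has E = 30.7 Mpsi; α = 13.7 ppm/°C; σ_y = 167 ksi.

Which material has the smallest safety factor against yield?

In consistent units (E in GPa, α in ×10⁻⁶/K, σ_y in MPa):
  option V: E = 193.1, α = 11.0, σ_y = 1510 → σ = 432 MPa, n = 3.49
  option H: E = 62.53, α = 3.30, σ_y = 49.20 → σ = 42.1 MPa, n = 1.17
  option P: E = 108.3, α = 18.8, σ_y = 154.0 → σ = 415 MPa, n = 0.371
  option C: E = 211.7, α = 13.7, σ_y = 1151 → σ = 592 MPa, n = 1.95
The minimum is option P at n = 0.371.

option P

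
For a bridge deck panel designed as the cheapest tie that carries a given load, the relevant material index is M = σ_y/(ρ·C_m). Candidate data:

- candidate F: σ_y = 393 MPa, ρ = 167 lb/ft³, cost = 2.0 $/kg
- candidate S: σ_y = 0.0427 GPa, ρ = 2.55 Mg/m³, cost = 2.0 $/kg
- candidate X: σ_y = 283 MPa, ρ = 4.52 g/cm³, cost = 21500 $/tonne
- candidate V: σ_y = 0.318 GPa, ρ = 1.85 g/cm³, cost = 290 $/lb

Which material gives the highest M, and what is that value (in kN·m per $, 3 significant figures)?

candidate F, M = 73.5 kN·m per $

Normalizing units and computing the index:
  candidate F: σ_y = 393.0 MPa, ρ = 2675 kg/m³, cost = 2.000 $/kg
  candidate S: σ_y = 42.70 MPa, ρ = 2550 kg/m³, cost = 2.000 $/kg
  candidate X: σ_y = 283.0 MPa, ρ = 4520 kg/m³, cost = 21.50 $/kg
  candidate V: σ_y = 318.0 MPa, ρ = 1850 kg/m³, cost = 639.3 $/kg
  candidate F: M = 73.5 kN·m per $
  candidate S: M = 8.37 kN·m per $
  candidate X: M = 2.91 kN·m per $
  candidate V: M = 0.269 kN·m per $
Candidate F ranks first.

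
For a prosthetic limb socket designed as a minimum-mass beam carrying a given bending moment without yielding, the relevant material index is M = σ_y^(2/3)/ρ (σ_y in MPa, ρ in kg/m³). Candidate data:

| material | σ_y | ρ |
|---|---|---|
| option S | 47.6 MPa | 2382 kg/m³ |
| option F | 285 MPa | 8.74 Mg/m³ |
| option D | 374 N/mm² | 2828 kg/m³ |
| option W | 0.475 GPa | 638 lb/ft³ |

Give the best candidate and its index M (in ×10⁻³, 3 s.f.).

option D, M = 18.4×10⁻³

After converting to SI:
  option S: σ_y = 47.60 MPa, ρ = 2382 kg/m³
  option F: σ_y = 285.0 MPa, ρ = 8740 kg/m³
  option D: σ_y = 374.0 MPa, ρ = 2828 kg/m³
  option W: σ_y = 475.0 MPa, ρ = 10220 kg/m³
  option D: M = 18.4×10⁻³
  option W: M = 5.96×10⁻³
  option S: M = 5.51×10⁻³
  option F: M = 4.96×10⁻³
Option D has the largest M.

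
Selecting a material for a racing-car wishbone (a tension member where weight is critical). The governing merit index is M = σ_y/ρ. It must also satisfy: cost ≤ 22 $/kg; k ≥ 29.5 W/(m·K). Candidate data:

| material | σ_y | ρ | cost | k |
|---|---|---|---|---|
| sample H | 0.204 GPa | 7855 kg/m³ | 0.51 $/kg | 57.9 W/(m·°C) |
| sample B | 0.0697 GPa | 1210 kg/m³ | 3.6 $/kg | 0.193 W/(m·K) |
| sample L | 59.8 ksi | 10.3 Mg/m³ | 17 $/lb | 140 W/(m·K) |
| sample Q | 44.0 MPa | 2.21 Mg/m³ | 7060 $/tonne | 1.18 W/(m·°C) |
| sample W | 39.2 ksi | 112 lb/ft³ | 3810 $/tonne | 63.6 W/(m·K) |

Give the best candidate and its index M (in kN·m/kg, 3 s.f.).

sample W, M = 151 kN·m/kg

Screen on constraints: cost ≤ 22 $/kg; k ≥ 29.5 W/(m·K). Survivors: sample H, sample W.
Convert each candidate to consistent units, then evaluate M:
  sample H: σ_y = 204.0 MPa, ρ = 7855 kg/m³
  sample W: σ_y = 270.3 MPa, ρ = 1794 kg/m³
  sample W: M = 151 kN·m/kg
  sample H: M = 26.0 kN·m/kg
Sample W has the largest M.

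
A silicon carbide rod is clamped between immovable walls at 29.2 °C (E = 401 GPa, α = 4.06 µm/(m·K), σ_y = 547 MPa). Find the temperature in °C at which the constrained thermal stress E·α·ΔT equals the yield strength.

E·α·ΔT = 547.0 MPa ⇒ ΔT = 547.0 / (401.0×10³ × 4.06×10⁻⁶) = 336.0 K.
T = 29.2 + 336.0 = 365.2 °C.

365 °C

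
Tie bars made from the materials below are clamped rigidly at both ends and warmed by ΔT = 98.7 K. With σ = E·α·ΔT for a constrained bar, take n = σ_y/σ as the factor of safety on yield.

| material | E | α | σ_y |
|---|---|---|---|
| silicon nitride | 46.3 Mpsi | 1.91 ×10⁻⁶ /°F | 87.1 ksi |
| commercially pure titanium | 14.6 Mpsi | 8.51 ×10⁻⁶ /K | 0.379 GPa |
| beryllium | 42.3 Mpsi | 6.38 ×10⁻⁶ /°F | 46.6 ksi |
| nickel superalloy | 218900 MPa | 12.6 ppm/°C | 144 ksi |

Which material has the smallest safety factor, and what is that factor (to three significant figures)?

beryllium, n = 0.972

With everything in SI (GPa, ×10⁻⁶/K, MPa):
  silicon nitride: E = 319.2, α = 3.44, σ_y = 600.5 → σ = 108 MPa, n = 5.54
  commercially pure titanium: E = 100.7, α = 8.51, σ_y = 379.0 → σ = 84.6 MPa, n = 4.48
  beryllium: E = 291.6, α = 11.5, σ_y = 321.3 → σ = 331 MPa, n = 0.972
  nickel superalloy: E = 218.9, α = 12.6, σ_y = 992.8 → σ = 272 MPa, n = 3.65
Smallest n: beryllium with n = 0.972.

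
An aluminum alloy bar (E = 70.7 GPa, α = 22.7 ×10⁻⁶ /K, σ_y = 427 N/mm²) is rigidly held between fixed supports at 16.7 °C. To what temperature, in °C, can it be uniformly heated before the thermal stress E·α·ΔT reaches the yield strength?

σ_y = 427 N/mm² = 427.0 MPa.
E·α·ΔT = 427.0 MPa ⇒ ΔT = 427.0 / (70.70×10³ × 22.7×10⁻⁶) = 266.1 K.
T = 16.7 + 266.1 = 282.8 °C.

283 °C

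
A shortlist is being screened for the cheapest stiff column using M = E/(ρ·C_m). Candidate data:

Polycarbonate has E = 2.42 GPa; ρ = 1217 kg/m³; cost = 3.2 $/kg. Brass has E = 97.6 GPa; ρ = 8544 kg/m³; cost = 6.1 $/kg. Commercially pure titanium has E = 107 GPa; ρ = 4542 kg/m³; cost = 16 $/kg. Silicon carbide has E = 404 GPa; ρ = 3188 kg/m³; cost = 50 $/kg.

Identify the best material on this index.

silicon carbide

Per-candidate index values:
  silicon carbide: M = 2.53 MN·m per $
  brass: M = 1.87 MN·m per $
  commercially pure titanium: M = 1.47 MN·m per $
  polycarbonate: M = 0.621 MN·m per $
The maximum is for silicon carbide.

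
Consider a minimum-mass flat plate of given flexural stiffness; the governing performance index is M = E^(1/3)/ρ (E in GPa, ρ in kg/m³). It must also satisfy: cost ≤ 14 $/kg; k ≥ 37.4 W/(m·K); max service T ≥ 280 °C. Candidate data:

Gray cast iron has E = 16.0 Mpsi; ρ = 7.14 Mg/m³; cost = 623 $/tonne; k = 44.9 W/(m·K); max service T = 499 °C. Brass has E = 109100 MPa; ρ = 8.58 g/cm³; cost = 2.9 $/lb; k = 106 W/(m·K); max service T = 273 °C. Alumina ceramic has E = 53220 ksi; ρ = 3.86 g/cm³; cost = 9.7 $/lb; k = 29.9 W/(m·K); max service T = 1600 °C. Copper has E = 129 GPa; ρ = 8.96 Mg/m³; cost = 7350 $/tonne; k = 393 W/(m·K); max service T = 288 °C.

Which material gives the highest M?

gray cast iron

Screen on constraints: cost ≤ 14 $/kg; k ≥ 37.4 W/(m·K); max service T ≥ 280 °C. Survivors: gray cast iron, copper.
After converting to SI:
  gray cast iron: E = 110.3 GPa, ρ = 7140 kg/m³
  copper: E = 129.0 GPa, ρ = 8960 kg/m³
  gray cast iron: M = 0.672×10⁻³
  copper: M = 0.564×10⁻³
The maximum is for gray cast iron.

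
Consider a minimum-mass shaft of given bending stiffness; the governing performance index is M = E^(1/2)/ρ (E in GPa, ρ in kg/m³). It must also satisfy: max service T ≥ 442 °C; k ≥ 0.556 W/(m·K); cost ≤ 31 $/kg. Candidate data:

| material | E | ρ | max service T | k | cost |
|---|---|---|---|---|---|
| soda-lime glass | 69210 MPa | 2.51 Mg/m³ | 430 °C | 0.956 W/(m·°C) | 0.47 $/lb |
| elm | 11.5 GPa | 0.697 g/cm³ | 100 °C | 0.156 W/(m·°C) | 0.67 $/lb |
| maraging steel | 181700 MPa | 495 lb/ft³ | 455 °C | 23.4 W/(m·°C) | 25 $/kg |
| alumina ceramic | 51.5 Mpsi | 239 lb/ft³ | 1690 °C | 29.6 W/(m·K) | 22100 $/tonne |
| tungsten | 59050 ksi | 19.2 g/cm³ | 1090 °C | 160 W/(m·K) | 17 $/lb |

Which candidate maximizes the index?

alumina ceramic

Screen on constraints: max service T ≥ 442 °C; k ≥ 0.556 W/(m·K); cost ≤ 31 $/kg. Survivors: maraging steel, alumina ceramic.
Normalizing units and computing the index:
  maraging steel: E = 181.7 GPa, ρ = 7929 kg/m³
  alumina ceramic: E = 355.1 GPa, ρ = 3828 kg/m³
  alumina ceramic: M = 4.92×10⁻³
  maraging steel: M = 1.70×10⁻³
Alumina ceramic has the largest M.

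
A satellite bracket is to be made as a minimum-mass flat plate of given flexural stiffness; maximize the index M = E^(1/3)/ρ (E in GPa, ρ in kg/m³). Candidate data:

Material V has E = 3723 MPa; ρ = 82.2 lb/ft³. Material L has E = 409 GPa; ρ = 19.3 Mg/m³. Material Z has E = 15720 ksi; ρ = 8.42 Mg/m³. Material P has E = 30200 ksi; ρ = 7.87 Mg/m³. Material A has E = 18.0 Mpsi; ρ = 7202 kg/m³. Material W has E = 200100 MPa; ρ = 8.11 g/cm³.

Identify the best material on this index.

material V

Putting every candidate on a common basis:
  material V: E = 3.723 GPa, ρ = 1317 kg/m³
  material L: E = 409.0 GPa, ρ = 19300 kg/m³
  material Z: E = 108.4 GPa, ρ = 8420 kg/m³
  material P: E = 208.2 GPa, ρ = 7870 kg/m³
  material A: E = 124.1 GPa, ρ = 7202 kg/m³
  material W: E = 200.1 GPa, ρ = 8110 kg/m³
  material V: M = 1.18×10⁻³
  material P: M = 0.753×10⁻³
  material W: M = 0.721×10⁻³
  material A: M = 0.693×10⁻³
  material Z: M = 0.566×10⁻³
  material L: M = 0.385×10⁻³
Material V ranks first.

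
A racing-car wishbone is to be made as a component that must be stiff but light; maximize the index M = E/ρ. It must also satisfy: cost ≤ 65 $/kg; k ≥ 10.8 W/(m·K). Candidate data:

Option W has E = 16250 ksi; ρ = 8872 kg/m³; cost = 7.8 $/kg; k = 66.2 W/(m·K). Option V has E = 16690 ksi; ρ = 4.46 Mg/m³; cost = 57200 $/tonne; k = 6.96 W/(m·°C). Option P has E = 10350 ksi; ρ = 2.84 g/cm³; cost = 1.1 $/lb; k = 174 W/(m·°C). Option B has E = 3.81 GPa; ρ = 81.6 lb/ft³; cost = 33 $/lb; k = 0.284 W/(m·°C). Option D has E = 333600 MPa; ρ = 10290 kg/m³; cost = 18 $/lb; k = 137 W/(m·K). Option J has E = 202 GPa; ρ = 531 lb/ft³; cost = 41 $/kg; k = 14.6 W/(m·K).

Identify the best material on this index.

Screen on constraints: cost ≤ 65 $/kg; k ≥ 10.8 W/(m·K). Survivors: option W, option P, option D, option J.
Putting every candidate on a common basis:
  option W: E = 112.0 GPa, ρ = 8872 kg/m³
  option P: E = 71.36 GPa, ρ = 2840 kg/m³
  option D: E = 333.6 GPa, ρ = 10290 kg/m³
  option J: E = 202.0 GPa, ρ = 8506 kg/m³
  option D: M = 32.4 MN·m/kg
  option P: M = 25.1 MN·m/kg
  option J: M = 23.7 MN·m/kg
  option W: M = 12.6 MN·m/kg
Option D ranks first.

option D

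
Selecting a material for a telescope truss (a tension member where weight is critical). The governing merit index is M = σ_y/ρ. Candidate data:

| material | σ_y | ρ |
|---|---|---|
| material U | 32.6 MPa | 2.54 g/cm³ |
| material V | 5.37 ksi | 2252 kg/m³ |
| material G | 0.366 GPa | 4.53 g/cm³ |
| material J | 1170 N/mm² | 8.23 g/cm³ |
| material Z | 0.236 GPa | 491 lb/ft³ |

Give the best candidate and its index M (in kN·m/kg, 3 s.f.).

Convert each candidate to consistent units, then evaluate M:
  material U: σ_y = 32.60 MPa, ρ = 2540 kg/m³
  material V: σ_y = 37.02 MPa, ρ = 2252 kg/m³
  material G: σ_y = 366.0 MPa, ρ = 4530 kg/m³
  material J: σ_y = 1170 MPa, ρ = 8230 kg/m³
  material Z: σ_y = 236.0 MPa, ρ = 7865 kg/m³
  material J: M = 142 kN·m/kg
  material G: M = 80.8 kN·m/kg
  material Z: M = 30.0 kN·m/kg
  material V: M = 16.4 kN·m/kg
  material U: M = 12.8 kN·m/kg
The maximum is for material J.

material J, M = 142 kN·m/kg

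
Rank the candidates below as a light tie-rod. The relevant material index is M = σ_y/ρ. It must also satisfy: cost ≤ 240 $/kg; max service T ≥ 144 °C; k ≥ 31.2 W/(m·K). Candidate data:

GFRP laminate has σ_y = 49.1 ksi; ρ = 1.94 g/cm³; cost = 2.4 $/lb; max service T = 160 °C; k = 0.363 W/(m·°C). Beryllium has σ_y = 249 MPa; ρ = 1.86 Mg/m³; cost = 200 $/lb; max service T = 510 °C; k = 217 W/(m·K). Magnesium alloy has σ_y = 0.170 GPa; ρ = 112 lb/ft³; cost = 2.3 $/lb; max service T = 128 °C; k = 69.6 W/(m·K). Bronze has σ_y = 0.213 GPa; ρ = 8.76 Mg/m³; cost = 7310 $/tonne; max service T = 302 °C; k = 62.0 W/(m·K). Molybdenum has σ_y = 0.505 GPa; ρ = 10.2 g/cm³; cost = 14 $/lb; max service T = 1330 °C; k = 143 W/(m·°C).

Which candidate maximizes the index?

Screen on constraints: cost ≤ 240 $/kg; max service T ≥ 144 °C; k ≥ 31.2 W/(m·K). Survivors: bronze, molybdenum.
Convert each candidate to consistent units, then evaluate M:
  bronze: σ_y = 213.0 MPa, ρ = 8760 kg/m³
  molybdenum: σ_y = 505.0 MPa, ρ = 10200 kg/m³
  molybdenum: M = 49.5 kN·m/kg
  bronze: M = 24.3 kN·m/kg
Molybdenum ranks first.

molybdenum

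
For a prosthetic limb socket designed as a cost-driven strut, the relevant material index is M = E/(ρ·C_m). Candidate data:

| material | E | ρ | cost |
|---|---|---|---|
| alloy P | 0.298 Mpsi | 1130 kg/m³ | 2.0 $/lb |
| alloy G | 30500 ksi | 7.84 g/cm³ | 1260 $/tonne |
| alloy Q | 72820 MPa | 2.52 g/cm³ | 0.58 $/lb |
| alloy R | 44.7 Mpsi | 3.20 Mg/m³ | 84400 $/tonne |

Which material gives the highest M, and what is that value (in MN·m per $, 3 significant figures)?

Normalizing units and computing the index:
  alloy P: E = 2.055 GPa, ρ = 1130 kg/m³, cost = 4.409 $/kg
  alloy G: E = 210.3 GPa, ρ = 7840 kg/m³, cost = 1.260 $/kg
  alloy Q: E = 72.82 GPa, ρ = 2520 kg/m³, cost = 1.279 $/kg
  alloy R: E = 308.2 GPa, ρ = 3200 kg/m³, cost = 84.40 $/kg
  alloy Q: M = 22.6 MN·m per $
  alloy G: M = 21.3 MN·m per $
  alloy R: M = 1.14 MN·m per $
  alloy P: M = 0.412 MN·m per $
The maximum is for alloy Q.

alloy Q, M = 22.6 MN·m per $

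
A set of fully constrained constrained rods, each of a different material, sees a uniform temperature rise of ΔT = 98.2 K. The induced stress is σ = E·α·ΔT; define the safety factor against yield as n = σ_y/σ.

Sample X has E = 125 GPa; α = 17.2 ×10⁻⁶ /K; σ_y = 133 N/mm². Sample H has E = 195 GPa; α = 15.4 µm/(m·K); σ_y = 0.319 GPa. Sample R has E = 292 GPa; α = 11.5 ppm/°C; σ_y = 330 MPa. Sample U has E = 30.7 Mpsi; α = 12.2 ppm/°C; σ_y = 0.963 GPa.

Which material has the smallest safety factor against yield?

In consistent units (E in GPa, α in ×10⁻⁶/K, σ_y in MPa):
  sample X: E = 125.0, α = 17.2, σ_y = 133.0 → σ = 211 MPa, n = 0.630
  sample H: E = 195.0, α = 15.4, σ_y = 319.0 → σ = 295 MPa, n = 1.08
  sample R: E = 292.0, α = 11.5, σ_y = 330.0 → σ = 330 MPa, n = 1.00
  sample U: E = 211.7, α = 12.2, σ_y = 963.0 → σ = 254 MPa, n = 3.80
Sample X has the lowest safety factor, n = 0.630.

sample X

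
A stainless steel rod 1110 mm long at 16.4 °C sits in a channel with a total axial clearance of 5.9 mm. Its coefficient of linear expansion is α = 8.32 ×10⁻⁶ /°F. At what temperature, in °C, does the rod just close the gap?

371 °C

α = 8.32×10⁻⁶/°F × 9/5 = 15.0×10⁻⁶/K.
α·L₀·ΔT = 5.9 mm ⇒ ΔT = 5.9 / (15.0×10⁻⁶ × 1110.0) = 354.9 K.
T = 16.4 + 354.9 = 371.3 °C.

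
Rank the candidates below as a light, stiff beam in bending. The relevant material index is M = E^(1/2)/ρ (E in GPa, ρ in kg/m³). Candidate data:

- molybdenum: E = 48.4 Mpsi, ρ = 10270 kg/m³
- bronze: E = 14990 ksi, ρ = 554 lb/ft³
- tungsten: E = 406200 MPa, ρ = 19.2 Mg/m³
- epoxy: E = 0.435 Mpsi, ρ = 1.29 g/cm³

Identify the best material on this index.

After converting to SI:
  molybdenum: E = 333.7 GPa, ρ = 10270 kg/m³
  bronze: E = 103.4 GPa, ρ = 8874 kg/m³
  tungsten: E = 406.2 GPa, ρ = 19200 kg/m³
  epoxy: E = 2.999 GPa, ρ = 1290 kg/m³
  molybdenum: M = 1.78×10⁻³
  epoxy: M = 1.34×10⁻³
  bronze: M = 1.15×10⁻³
  tungsten: M = 1.05×10⁻³
Molybdenum has the largest M.

molybdenum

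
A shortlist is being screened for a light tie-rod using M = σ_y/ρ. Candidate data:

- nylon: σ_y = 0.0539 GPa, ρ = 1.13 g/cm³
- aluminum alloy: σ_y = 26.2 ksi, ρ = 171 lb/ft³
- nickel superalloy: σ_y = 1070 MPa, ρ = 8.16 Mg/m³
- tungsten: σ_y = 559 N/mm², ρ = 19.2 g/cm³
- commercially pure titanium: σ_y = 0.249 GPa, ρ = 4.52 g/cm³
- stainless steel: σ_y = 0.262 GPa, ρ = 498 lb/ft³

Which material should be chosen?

Putting every candidate on a common basis:
  nylon: σ_y = 53.90 MPa, ρ = 1130 kg/m³
  aluminum alloy: σ_y = 180.6 MPa, ρ = 2739 kg/m³
  nickel superalloy: σ_y = 1070 MPa, ρ = 8160 kg/m³
  tungsten: σ_y = 559.0 MPa, ρ = 19200 kg/m³
  commercially pure titanium: σ_y = 249.0 MPa, ρ = 4520 kg/m³
  stainless steel: σ_y = 262.0 MPa, ρ = 7977 kg/m³
  nickel superalloy: M = 131 kN·m/kg
  aluminum alloy: M = 65.9 kN·m/kg
  commercially pure titanium: M = 55.1 kN·m/kg
  nylon: M = 47.7 kN·m/kg
  stainless steel: M = 32.8 kN·m/kg
  tungsten: M = 29.1 kN·m/kg
Nickel superalloy ranks first.

nickel superalloy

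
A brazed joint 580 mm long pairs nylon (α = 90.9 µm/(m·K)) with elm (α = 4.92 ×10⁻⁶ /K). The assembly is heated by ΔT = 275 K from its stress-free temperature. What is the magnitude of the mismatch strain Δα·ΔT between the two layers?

Δα = |90.9 − 4.92|×10⁻⁶/K = 86.0×10⁻⁶/K.
Mismatch strain = Δα·ΔT = 86.0×10⁻⁶ × 275.0 = 0.0236.

0.0236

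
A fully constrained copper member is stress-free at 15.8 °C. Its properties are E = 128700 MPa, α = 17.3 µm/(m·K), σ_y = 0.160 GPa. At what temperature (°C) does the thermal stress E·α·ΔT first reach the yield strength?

E = 128700 MPa = 128.7 GPa.
σ_y = 0.160 GPa = 160.0 MPa.
E·α·ΔT = 160.0 MPa ⇒ ΔT = 160.0 / (128.7×10³ × 17.3×10⁻⁶) = 71.86 K.
T = 15.8 + 71.86 = 87.66 °C.

87.7 °C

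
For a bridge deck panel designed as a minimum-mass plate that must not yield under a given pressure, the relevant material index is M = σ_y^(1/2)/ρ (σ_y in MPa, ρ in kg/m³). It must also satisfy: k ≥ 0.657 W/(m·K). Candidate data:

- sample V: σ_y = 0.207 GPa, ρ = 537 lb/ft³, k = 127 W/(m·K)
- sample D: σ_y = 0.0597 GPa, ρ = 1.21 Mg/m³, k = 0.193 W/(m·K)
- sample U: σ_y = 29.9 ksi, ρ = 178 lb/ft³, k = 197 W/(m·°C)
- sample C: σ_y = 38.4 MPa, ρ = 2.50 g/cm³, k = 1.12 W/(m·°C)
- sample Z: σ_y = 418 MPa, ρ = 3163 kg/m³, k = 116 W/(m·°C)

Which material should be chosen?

Screen on constraints: k ≥ 0.657 W/(m·K). Survivors: sample V, sample U, sample C, sample Z.
After converting to SI:
  sample V: σ_y = 207.0 MPa, ρ = 8602 kg/m³
  sample U: σ_y = 206.2 MPa, ρ = 2851 kg/m³
  sample C: σ_y = 38.40 MPa, ρ = 2500 kg/m³
  sample Z: σ_y = 418.0 MPa, ρ = 3163 kg/m³
  sample Z: M = 6.46×10⁻³
  sample U: M = 5.04×10⁻³
  sample C: M = 2.48×10⁻³
  sample V: M = 1.67×10⁻³
Highest index: sample Z.

sample Z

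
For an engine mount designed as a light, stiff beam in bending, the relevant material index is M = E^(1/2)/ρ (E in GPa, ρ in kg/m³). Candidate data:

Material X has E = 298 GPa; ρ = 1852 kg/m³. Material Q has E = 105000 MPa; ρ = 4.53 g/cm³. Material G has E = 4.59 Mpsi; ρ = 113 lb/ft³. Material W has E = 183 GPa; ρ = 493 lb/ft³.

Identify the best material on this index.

In SI units:
  material X: E = 298.0 GPa, ρ = 1852 kg/m³
  material Q: E = 105.0 GPa, ρ = 4530 kg/m³
  material G: E = 31.65 GPa, ρ = 1810 kg/m³
  material W: E = 183.0 GPa, ρ = 7897 kg/m³
  material X: M = 9.32×10⁻³
  material G: M = 3.11×10⁻³
  material Q: M = 2.26×10⁻³
  material W: M = 1.71×10⁻³
Material X ranks first.

material X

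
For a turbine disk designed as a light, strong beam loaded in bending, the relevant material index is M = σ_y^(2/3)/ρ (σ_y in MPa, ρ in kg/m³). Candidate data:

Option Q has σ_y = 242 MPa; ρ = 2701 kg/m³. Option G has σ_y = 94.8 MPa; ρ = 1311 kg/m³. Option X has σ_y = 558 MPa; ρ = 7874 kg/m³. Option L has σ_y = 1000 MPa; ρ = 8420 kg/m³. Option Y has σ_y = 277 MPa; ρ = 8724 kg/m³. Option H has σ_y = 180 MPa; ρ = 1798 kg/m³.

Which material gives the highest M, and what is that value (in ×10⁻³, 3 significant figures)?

Computing M directly (units already consistent):
  option H: M = 17.7×10⁻³
  option G: M = 15.9×10⁻³
  option Q: M = 14.4×10⁻³
  option L: M = 11.9×10⁻³
  option X: M = 8.61×10⁻³
  option Y: M = 4.87×10⁻³
Option H ranks first.

option H, M = 17.7×10⁻³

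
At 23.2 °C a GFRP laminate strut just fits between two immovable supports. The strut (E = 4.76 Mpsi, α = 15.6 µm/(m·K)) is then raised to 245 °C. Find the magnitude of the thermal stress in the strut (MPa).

114 MPa

E = 4.76 Mpsi = 32.82 GPa.
ΔT = 221.8 K. Constrained thermal stress σ = E·α·ΔT = 32.82×10³ MPa × 15.6×10⁻⁶ × 221.8 = 114 MPa (compressive).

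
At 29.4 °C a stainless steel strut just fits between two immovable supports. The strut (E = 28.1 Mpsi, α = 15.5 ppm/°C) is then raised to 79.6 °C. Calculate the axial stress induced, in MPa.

151 MPa

E = 28.1 Mpsi = 193.7 GPa.
ΔT = 50.20 K. Constrained thermal stress σ = E·α·ΔT = 193.7×10³ MPa × 15.5×10⁻⁶ × 50.20 = 151 MPa (compressive).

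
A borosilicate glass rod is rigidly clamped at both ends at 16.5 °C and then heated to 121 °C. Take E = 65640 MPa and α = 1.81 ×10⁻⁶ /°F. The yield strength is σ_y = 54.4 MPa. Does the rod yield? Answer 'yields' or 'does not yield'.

E = 65640 MPa = 65.64 GPa.
α = 1.81×10⁻⁶/°F × 9/5 = 3.26×10⁻⁶/K.
ΔT = 104.5 K. Constrained thermal stress σ = E·α·ΔT = 65.64×10³ MPa × 3.26×10⁻⁶ × 104.5 = 22.3 MPa (compressive).
Compare to σ_y = 54.4 MPa: σ < σ_y, so it does not yield.

does not yield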